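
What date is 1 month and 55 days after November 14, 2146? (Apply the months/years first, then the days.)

Advancing 1 month and 55 days from November 14, 2146: first the month/year part, then the days.
month 11 + 1 = 12 → December 2146.
Day 14 is valid in December, giving December 14, 2146.
Now add 55 days from December 14, 2146.
December has 31 days, so 31 − 14 = 17 days remain after December 14, 2146; 55 − 17 = 38 left.
January 2147 has 31 days: 38 − 31 = 7 left.
7 days into February 2147 → February 7, 2147.

February 7, 2147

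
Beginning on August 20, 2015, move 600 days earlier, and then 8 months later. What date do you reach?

August 28, 2014

Counting back 600 days from August 20, 2015:
Going back 20 days from August 20, 2015 reaches the end of the previous month; 600 − 20 = 580 left.
July 2015 has 31 days: 580 − 31 = 549 left.
June 2015 has 30 days: 549 − 30 = 519 left.
May 2015 has 31 days: 519 − 31 = 488 left.
April 2015 has 30 days: 488 − 30 = 458 left.
March 2015 has 31 days: 458 − 31 = 427 left.
February 2015 has 28 days (2015 is not a leap year): 427 − 28 = 399 left.
January 2015 has 31 days: 399 − 31 = 368 left.
December 2014 has 31 days: 368 − 31 = 337 left.
November 2014 has 30 days: 337 − 30 = 307 left.
October 2014 has 31 days: 307 − 31 = 276 left.
September 2014 has 30 days: 276 − 30 = 246 left.
August 2014 has 31 days: 246 − 31 = 215 left.
July 2014 has 31 days: 215 − 31 = 184 left.
June 2014 has 30 days: 184 − 30 = 154 left.
May 2014 has 31 days: 154 − 31 = 123 left.
April 2014 has 30 days: 123 − 30 = 93 left.
March 2014 has 31 days: 93 − 31 = 62 left.
February 2014 has 28 days (2014 is not a leap year): 62 − 28 = 34 left.
January 2014 has 31 days: 34 − 31 = 3 left.
December 2013 has 31 days; 31 − 3 = 28 → December 28, 2013.
Counting forward 8 months from December 28, 2013:
month 12 + 8 = 20, which is month 8 of year 2014 → August 2014.
Day 28 is valid in August, giving August 28, 2014.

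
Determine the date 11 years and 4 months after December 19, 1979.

April 19, 1991

Adding 11 years and 4 months from December 19, 1979.
+11 years → 1990; month 12 + 4 = 16, which is month 4 of year 1991 → April 1991.
Day 19 is valid in April, giving April 19, 1991.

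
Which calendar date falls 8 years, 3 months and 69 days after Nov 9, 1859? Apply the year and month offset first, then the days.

April 18, 1868

Advancing 8 years, 3 months and 69 days from November 9, 1859: first the month/year part, then the days.
+8 years → 1867; month 11 + 3 = 14, which is month 2 of year 1868 → February 1868.
Day 9 is valid in February, giving February 9, 1868.
Now add 69 days from February 9, 1868.
February has 29 days, so 29 − 9 = 20 days remain after February 9, 1868; 69 − 20 = 49 left.
March 1868 has 31 days: 49 − 31 = 18 left.
18 days into April 1868 → April 18, 1868.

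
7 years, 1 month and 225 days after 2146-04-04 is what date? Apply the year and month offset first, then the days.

December 15, 2153

Advancing 7 years, 1 month and 225 days from April 4, 2146: first the month/year part, then the days.
+7 years → 2153; month 4 + 1 = 5 → May 2153.
Day 4 is valid in May, giving May 4, 2153.
Now add 225 days from May 4, 2153.
May has 31 days, so 31 − 4 = 27 days remain after May 4, 2153; 225 − 27 = 198 left.
June 2153 has 30 days: 198 − 30 = 168 left.
July 2153 has 31 days: 168 − 31 = 137 left.
August 2153 has 31 days: 137 − 31 = 106 left.
September 2153 has 30 days: 106 − 30 = 76 left.
October 2153 has 31 days: 76 − 31 = 45 left.
November 2153 has 30 days: 45 − 30 = 15 left.
15 days into December 2153 → December 15, 2153.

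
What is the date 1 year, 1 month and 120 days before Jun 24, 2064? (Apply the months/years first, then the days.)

Subtracting 1 year, 1 month and 120 days from June 24, 2064: first the month/year part, then the days.
-1 year → 2063; month 6 − 1 = 5 → May 2063.
Day 24 is valid in May, giving May 24, 2063.
Now subtract 120 days from May 24, 2063.
Going back 24 days from May 24, 2063 reaches the end of the previous month; 120 − 24 = 96 left.
April 2063 has 30 days: 96 − 30 = 66 left.
March 2063 has 31 days: 66 − 31 = 35 left.
February 2063 has 28 days (2063 is not a leap year): 35 − 28 = 7 left.
January 2063 has 31 days; 31 − 7 = 24 → January 24, 2063.

January 24, 2063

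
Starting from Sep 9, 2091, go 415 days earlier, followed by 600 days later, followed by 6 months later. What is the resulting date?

September 12, 2092

Going back 415 days from September 9, 2091:
Going back 9 days from September 9, 2091 reaches the end of the previous month; 415 − 9 = 406 left.
August 2091 has 31 days: 406 − 31 = 375 left.
July 2091 has 31 days: 375 − 31 = 344 left.
June 2091 has 30 days: 344 − 30 = 314 left.
May 2091 has 31 days: 314 − 31 = 283 left.
April 2091 has 30 days: 283 − 30 = 253 left.
March 2091 has 31 days: 253 − 31 = 222 left.
February 2091 has 28 days (2091 is not a leap year): 222 − 28 = 194 left.
January 2091 has 31 days: 194 − 31 = 163 left.
December 2090 has 31 days: 163 − 31 = 132 left.
November 2090 has 30 days: 132 − 30 = 102 left.
October 2090 has 31 days: 102 − 31 = 71 left.
September 2090 has 30 days: 71 − 30 = 41 left.
August 2090 has 31 days: 41 − 31 = 10 left.
July 2090 has 31 days; 31 − 10 = 21 → July 21, 2090.
Counting forward 600 days from July 21, 2090:
July has 31 days, so 31 − 21 = 10 days remain after July 21, 2090; 600 − 10 = 590 left.
August 2090 has 31 days: 590 − 31 = 559 left.
September 2090 has 30 days: 559 − 30 = 529 left.
October 2090 has 31 days: 529 − 31 = 498 left.
November 2090 has 30 days: 498 − 30 = 468 left.
December 2090 has 31 days: 468 − 31 = 437 left.
January 2091 has 31 days: 437 − 31 = 406 left.
February 2091 has 28 days (2091 is not a leap year): 406 − 28 = 378 left.
March 2091 has 31 days: 378 − 31 = 347 left.
April 2091 has 30 days: 347 − 30 = 317 left.
May 2091 has 31 days: 317 − 31 = 286 left.
June 2091 has 30 days: 286 − 30 = 256 left.
July 2091 has 31 days: 256 − 31 = 225 left.
August 2091 has 31 days: 225 − 31 = 194 left.
September 2091 has 30 days: 194 − 30 = 164 left.
October 2091 has 31 days: 164 − 31 = 133 left.
November 2091 has 30 days: 133 − 30 = 103 left.
December 2091 has 31 days: 103 − 31 = 72 left.
January 2092 has 31 days: 72 − 31 = 41 left.
February 2092 has 29 days (2092 is a leap year): 41 − 29 = 12 left.
12 days into March 2092 → March 12, 2092.
Advancing 6 months from March 12, 2092:
month 3 + 6 = 9 → September 2092.
Day 12 is valid in September, giving September 12, 2092.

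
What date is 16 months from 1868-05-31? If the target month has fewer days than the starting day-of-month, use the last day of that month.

Counting forward 16 months from May 31, 1868.
month 5 + 16 = 21, which is month 9 of year 1869 → September 1869.
September 1869 has only 30 days and the start was day 31, so the date clamps to September 30, 1869.

September 30, 1869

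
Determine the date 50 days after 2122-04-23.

June 12, 2122

Adding 50 days from April 23, 2122.
April has 30 days, so 30 − 23 = 7 days remain after April 23, 2122; 50 − 7 = 43 left.
May 2122 has 31 days: 43 − 31 = 12 left.
12 days into June 2122 → June 12, 2122.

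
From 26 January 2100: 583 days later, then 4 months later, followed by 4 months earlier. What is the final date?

September 1, 2101

Adding 583 days from January 26, 2100:
January has 31 days, so 31 − 26 = 5 days remain after January 26, 2100; 583 − 5 = 578 left.
February 2100 has 28 days (2100 is not a leap year (divisible by 100 but not 400)): 578 − 28 = 550 left.
March 2100 has 31 days: 550 − 31 = 519 left.
April 2100 has 30 days: 519 − 30 = 489 left.
May 2100 has 31 days: 489 − 31 = 458 left.
June 2100 has 30 days: 458 − 30 = 428 left.
July 2100 has 31 days: 428 − 31 = 397 left.
August 2100 has 31 days: 397 − 31 = 366 left.
September 2100 has 30 days: 366 − 30 = 336 left.
October 2100 has 31 days: 336 − 31 = 305 left.
November 2100 has 30 days: 305 − 30 = 275 left.
December 2100 has 31 days: 275 − 31 = 244 left.
January 2101 has 31 days: 244 − 31 = 213 left.
February 2101 has 28 days (2101 is not a leap year): 213 − 28 = 185 left.
March 2101 has 31 days: 185 − 31 = 154 left.
April 2101 has 30 days: 154 − 30 = 124 left.
May 2101 has 31 days: 124 − 31 = 93 left.
June 2101 has 30 days: 93 − 30 = 63 left.
July 2101 has 31 days: 63 − 31 = 32 left.
August 2101 has 31 days: 32 − 31 = 1 left.
1 day into September 2101 → September 1, 2101.
Adding 4 months from September 1, 2101:
month 9 + 4 = 13, which is month 1 of year 2102 → January 2102.
Day 1 is valid in January, giving January 1, 2102.
Going back 4 months from January 1, 2102:
month 1 − 4 = -3, which is month 9 of year 2101 → September 2101.
Day 1 is valid in September, giving September 1, 2101.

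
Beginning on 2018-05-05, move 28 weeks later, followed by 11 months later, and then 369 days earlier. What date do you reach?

October 13, 2018

Counting forward 28 weeks (= 196 days) from May 5, 2018:
May has 31 days, so 31 − 5 = 26 days remain after May 5, 2018; 196 − 26 = 170 left.
June 2018 has 30 days: 170 − 30 = 140 left.
July 2018 has 31 days: 140 − 31 = 109 left.
August 2018 has 31 days: 109 − 31 = 78 left.
September 2018 has 30 days: 78 − 30 = 48 left.
October 2018 has 31 days: 48 − 31 = 17 left.
17 days into November 2018 → November 17, 2018.
Counting forward 11 months from November 17, 2018:
month 11 + 11 = 22, which is month 10 of year 2019 → October 2019.
Day 17 is valid in October, giving October 17, 2019.
Counting back 369 days from October 17, 2019:
Going back 17 days from October 17, 2019 reaches the end of the previous month; 369 − 17 = 352 left.
September 2019 has 30 days: 352 − 30 = 322 left.
August 2019 has 31 days: 322 − 31 = 291 left.
July 2019 has 31 days: 291 − 31 = 260 left.
June 2019 has 30 days: 260 − 30 = 230 left.
May 2019 has 31 days: 230 − 31 = 199 left.
April 2019 has 30 days: 199 − 30 = 169 left.
March 2019 has 31 days: 169 − 31 = 138 left.
February 2019 has 28 days (2019 is not a leap year): 138 − 28 = 110 left.
January 2019 has 31 days: 110 − 31 = 79 left.
December 2018 has 31 days: 79 − 31 = 48 left.
November 2018 has 30 days: 48 − 30 = 18 left.
October 2018 has 31 days; 31 − 18 = 13 → October 13, 2018.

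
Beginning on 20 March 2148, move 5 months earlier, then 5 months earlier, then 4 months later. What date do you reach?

September 20, 2147

Counting back 5 months from March 20, 2148:
month 3 − 5 = -2, which is month 10 of year 2147 → October 2147.
Day 20 is valid in October, giving October 20, 2147.
Subtracting 5 months from October 20, 2147:
month 10 − 5 = 5 → May 2147.
Day 20 is valid in May, giving May 20, 2147.
Advancing 4 months from May 20, 2147:
month 5 + 4 = 9 → September 2147.
Day 20 is valid in September, giving September 20, 2147.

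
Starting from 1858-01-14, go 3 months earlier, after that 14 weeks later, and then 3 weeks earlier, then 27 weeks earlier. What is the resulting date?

Subtracting 3 months from January 14, 1858:
month 1 − 3 = -2, which is month 10 of year 1857 → October 1857.
Day 14 is valid in October, giving October 14, 1857.
Adding 14 weeks (= 98 days) from October 14, 1857:
October has 31 days, so 31 − 14 = 17 days remain after October 14, 1857; 98 − 17 = 81 left.
November 1857 has 30 days: 81 − 30 = 51 left.
December 1857 has 31 days: 51 − 31 = 20 left.
20 days into January 1858 → January 20, 1858.
Going back 3 weeks (= 21 days) from January 20, 1858:
Going back 20 days from January 20, 1858 reaches the end of the previous month; 21 − 20 = 1 left.
December 1857 has 31 days; 31 − 1 = 30 → December 30, 1857.
Going back 27 weeks (= 189 days) from December 30, 1857:
Going back 30 days from December 30, 1857 reaches the end of the previous month; 189 − 30 = 159 left.
November 1857 has 30 days: 159 − 30 = 129 left.
October 1857 has 31 days: 129 − 31 = 98 left.
September 1857 has 30 days: 98 − 30 = 68 left.
August 1857 has 31 days: 68 − 31 = 37 left.
July 1857 has 31 days: 37 − 31 = 6 left.
June 1857 has 30 days; 30 − 6 = 24 → June 24, 1857.

June 24, 1857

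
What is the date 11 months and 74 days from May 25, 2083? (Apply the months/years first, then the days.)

Counting forward 11 months and 74 days from May 25, 2083: first the month/year part, then the days.
month 5 + 11 = 16, which is month 4 of year 2084 → April 2084.
Day 25 is valid in April, giving April 25, 2084.
Now add 74 days from April 25, 2084.
April has 30 days, so 30 − 25 = 5 days remain after April 25, 2084; 74 − 5 = 69 left.
May 2084 has 31 days: 69 − 31 = 38 left.
June 2084 has 30 days: 38 − 30 = 8 left.
8 days into July 2084 → July 8, 2084.

July 8, 2084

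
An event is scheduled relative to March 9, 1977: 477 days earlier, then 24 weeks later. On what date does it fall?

Going back 477 days from March 9, 1977:
Going back 9 days from March 9, 1977 reaches the end of the previous month; 477 − 9 = 468 left.
February 1977 has 28 days (1977 is not a leap year): 468 − 28 = 440 left.
January 1977 has 31 days: 440 − 31 = 409 left.
December 1976 has 31 days: 409 − 31 = 378 left.
November 1976 has 30 days: 378 − 30 = 348 left.
October 1976 has 31 days: 348 − 31 = 317 left.
September 1976 has 30 days: 317 − 30 = 287 left.
August 1976 has 31 days: 287 − 31 = 256 left.
July 1976 has 31 days: 256 − 31 = 225 left.
June 1976 has 30 days: 225 − 30 = 195 left.
May 1976 has 31 days: 195 − 31 = 164 left.
April 1976 has 30 days: 164 − 30 = 134 left.
March 1976 has 31 days: 134 − 31 = 103 left.
February 1976 has 29 days (1976 is a leap year): 103 − 29 = 74 left.
January 1976 has 31 days: 74 − 31 = 43 left.
December 1975 has 31 days: 43 − 31 = 12 left.
November 1975 has 30 days; 30 − 12 = 18 → November 18, 1975.
Advancing 24 weeks (= 168 days) from November 18, 1975:
November has 30 days, so 30 − 18 = 12 days remain after November 18, 1975; 168 − 12 = 156 left.
December 1975 has 31 days: 156 − 31 = 125 left.
January 1976 has 31 days: 125 − 31 = 94 left.
February 1976 has 29 days (1976 is a leap year): 94 − 29 = 65 left.
March 1976 has 31 days: 65 − 31 = 34 left.
April 1976 has 30 days: 34 − 30 = 4 left.
4 days into May 1976 → May 4, 1976.

May 4, 1976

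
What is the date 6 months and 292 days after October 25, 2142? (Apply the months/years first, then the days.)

Advancing 6 months and 292 days from October 25, 2142: first the month/year part, then the days.
month 10 + 6 = 16, which is month 4 of year 2143 → April 2143.
Day 25 is valid in April, giving April 25, 2143.
Now add 292 days from April 25, 2143.
April has 30 days, so 30 − 25 = 5 days remain after April 25, 2143; 292 − 5 = 287 left.
May 2143 has 31 days: 287 − 31 = 256 left.
June 2143 has 30 days: 256 − 30 = 226 left.
July 2143 has 31 days: 226 − 31 = 195 left.
August 2143 has 31 days: 195 − 31 = 164 left.
September 2143 has 30 days: 164 − 30 = 134 left.
October 2143 has 31 days: 134 − 31 = 103 left.
November 2143 has 30 days: 103 − 30 = 73 left.
December 2143 has 31 days: 73 − 31 = 42 left.
January 2144 has 31 days: 42 − 31 = 11 left.
11 days into February 2144 → February 11, 2144.

February 11, 2144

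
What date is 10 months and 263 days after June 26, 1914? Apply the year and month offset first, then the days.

January 14, 1916

Adding 10 months and 263 days from June 26, 1914: first the month/year part, then the days.
month 6 + 10 = 16, which is month 4 of year 1915 → April 1915.
Day 26 is valid in April, giving April 26, 1915.
Now add 263 days from April 26, 1915.
April has 30 days, so 30 − 26 = 4 days remain after April 26, 1915; 263 − 4 = 259 left.
May 1915 has 31 days: 259 − 31 = 228 left.
June 1915 has 30 days: 228 − 30 = 198 left.
July 1915 has 31 days: 198 − 31 = 167 left.
August 1915 has 31 days: 167 − 31 = 136 left.
September 1915 has 30 days: 136 − 30 = 106 left.
October 1915 has 31 days: 106 − 31 = 75 left.
November 1915 has 30 days: 75 − 30 = 45 left.
December 1915 has 31 days: 45 − 31 = 14 left.
14 days into January 1916 → January 14, 1916.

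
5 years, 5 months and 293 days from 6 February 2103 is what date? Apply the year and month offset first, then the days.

April 25, 2109

Counting forward 5 years, 5 months and 293 days from February 6, 2103: first the month/year part, then the days.
+5 years → 2108; month 2 + 5 = 7 → July 2108.
Day 6 is valid in July, giving July 6, 2108.
Now add 293 days from July 6, 2108.
July has 31 days, so 31 − 6 = 25 days remain after July 6, 2108; 293 − 25 = 268 left.
August 2108 has 31 days: 268 − 31 = 237 left.
September 2108 has 30 days: 237 − 30 = 207 left.
October 2108 has 31 days: 207 − 31 = 176 left.
November 2108 has 30 days: 176 − 30 = 146 left.
December 2108 has 31 days: 146 − 31 = 115 left.
January 2109 has 31 days: 115 − 31 = 84 left.
February 2109 has 28 days (2109 is not a leap year): 84 − 28 = 56 left.
March 2109 has 31 days: 56 − 31 = 25 left.
25 days into April 2109 → April 25, 2109.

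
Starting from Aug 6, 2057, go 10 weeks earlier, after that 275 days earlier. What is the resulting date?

Counting back 10 weeks (= 70 days) from August 6, 2057:
Going back 6 days from August 6, 2057 reaches the end of the previous month; 70 − 6 = 64 left.
July 2057 has 31 days: 64 − 31 = 33 left.
June 2057 has 30 days: 33 − 30 = 3 left.
May 2057 has 31 days; 31 − 3 = 28 → May 28, 2057.
Counting back 275 days from May 28, 2057:
Going back 28 days from May 28, 2057 reaches the end of the previous month; 275 − 28 = 247 left.
April 2057 has 30 days: 247 − 30 = 217 left.
March 2057 has 31 days: 217 − 31 = 186 left.
February 2057 has 28 days (2057 is not a leap year): 186 − 28 = 158 left.
January 2057 has 31 days: 158 − 31 = 127 left.
December 2056 has 31 days: 127 − 31 = 96 left.
November 2056 has 30 days: 96 − 30 = 66 left.
October 2056 has 31 days: 66 − 31 = 35 left.
September 2056 has 30 days: 35 − 30 = 5 left.
August 2056 has 31 days; 31 − 5 = 26 → August 26, 2056.

August 26, 2056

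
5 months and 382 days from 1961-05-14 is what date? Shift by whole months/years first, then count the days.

Counting forward 5 months and 382 days from May 14, 1961: first the month/year part, then the days.
month 5 + 5 = 10 → October 1961.
Day 14 is valid in October, giving October 14, 1961.
Now add 382 days from October 14, 1961.
October has 31 days, so 31 − 14 = 17 days remain after October 14, 1961; 382 − 17 = 365 left.
November 1961 has 30 days: 365 − 30 = 335 left.
December 1961 has 31 days: 335 − 31 = 304 left.
January 1962 has 31 days: 304 − 31 = 273 left.
February 1962 has 28 days (1962 is not a leap year): 273 − 28 = 245 left.
March 1962 has 31 days: 245 − 31 = 214 left.
April 1962 has 30 days: 214 − 30 = 184 left.
May 1962 has 31 days: 184 − 31 = 153 left.
June 1962 has 30 days: 153 − 30 = 123 left.
July 1962 has 31 days: 123 − 31 = 92 left.
August 1962 has 31 days: 92 − 31 = 61 left.
September 1962 has 30 days: 61 − 30 = 31 left.
31 days into October 1962 → October 31, 1962.

October 31, 1962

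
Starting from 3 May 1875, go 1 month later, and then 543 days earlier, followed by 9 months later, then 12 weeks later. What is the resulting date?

November 30, 1874

Counting forward 1 month from May 3, 1875:
month 5 + 1 = 6 → June 1875.
Day 3 is valid in June, giving June 3, 1875.
Counting back 543 days from June 3, 1875:
Going back 3 days from June 3, 1875 reaches the end of the previous month; 543 − 3 = 540 left.
May 1875 has 31 days: 540 − 31 = 509 left.
April 1875 has 30 days: 509 − 30 = 479 left.
March 1875 has 31 days: 479 − 31 = 448 left.
February 1875 has 28 days (1875 is not a leap year): 448 − 28 = 420 left.
January 1875 has 31 days: 420 − 31 = 389 left.
December 1874 has 31 days: 389 − 31 = 358 left.
November 1874 has 30 days: 358 − 30 = 328 left.
October 1874 has 31 days: 328 − 31 = 297 left.
September 1874 has 30 days: 297 − 30 = 267 left.
August 1874 has 31 days: 267 − 31 = 236 left.
July 1874 has 31 days: 236 − 31 = 205 left.
June 1874 has 30 days: 205 − 30 = 175 left.
May 1874 has 31 days: 175 − 31 = 144 left.
April 1874 has 30 days: 144 − 30 = 114 left.
March 1874 has 31 days: 114 − 31 = 83 left.
February 1874 has 28 days (1874 is not a leap year): 83 − 28 = 55 left.
January 1874 has 31 days: 55 − 31 = 24 left.
December 1873 has 31 days; 31 − 24 = 7 → December 7, 1873.
Advancing 9 months from December 7, 1873:
month 12 + 9 = 21, which is month 9 of year 1874 → September 1874.
Day 7 is valid in September, giving September 7, 1874.
Counting forward 12 weeks (= 84 days) from September 7, 1874:
September has 30 days, so 30 − 7 = 23 days remain after September 7, 1874; 84 − 23 = 61 left.
October 1874 has 31 days: 61 − 31 = 30 left.
30 days into November 1874 → November 30, 1874.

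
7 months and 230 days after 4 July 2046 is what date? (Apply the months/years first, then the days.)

Adding 7 months and 230 days from July 4, 2046: first the month/year part, then the days.
month 7 + 7 = 14, which is month 2 of year 2047 → February 2047.
Day 4 is valid in February, giving February 4, 2047.
Now add 230 days from February 4, 2047.
February has 28 days, so 28 − 4 = 24 days remain after February 4, 2047; 230 − 24 = 206 left.
March 2047 has 31 days: 206 − 31 = 175 left.
April 2047 has 30 days: 175 − 30 = 145 left.
May 2047 has 31 days: 145 − 31 = 114 left.
June 2047 has 30 days: 114 − 30 = 84 left.
July 2047 has 31 days: 84 − 31 = 53 left.
August 2047 has 31 days: 53 − 31 = 22 left.
22 days into September 2047 → September 22, 2047.

September 22, 2047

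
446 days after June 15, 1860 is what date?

September 4, 1861

Advancing 446 days from June 15, 1860.
June has 30 days, so 30 − 15 = 15 days remain after June 15, 1860; 446 − 15 = 431 left.
July 1860 has 31 days: 431 − 31 = 400 left.
August 1860 has 31 days: 400 − 31 = 369 left.
September 1860 has 30 days: 369 − 30 = 339 left.
October 1860 has 31 days: 339 − 31 = 308 left.
November 1860 has 30 days: 308 − 30 = 278 left.
December 1860 has 31 days: 278 − 31 = 247 left.
January 1861 has 31 days: 247 − 31 = 216 left.
February 1861 has 28 days (1861 is not a leap year): 216 − 28 = 188 left.
March 1861 has 31 days: 188 − 31 = 157 left.
April 1861 has 30 days: 157 − 30 = 127 left.
May 1861 has 31 days: 127 − 31 = 96 left.
June 1861 has 30 days: 96 − 30 = 66 left.
July 1861 has 31 days: 66 − 31 = 35 left.
August 1861 has 31 days: 35 − 31 = 4 left.
4 days into September 1861 → September 4, 1861.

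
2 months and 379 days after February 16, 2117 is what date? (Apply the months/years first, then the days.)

Adding 2 months and 379 days from February 16, 2117: first the month/year part, then the days.
month 2 + 2 = 4 → April 2117.
Day 16 is valid in April, giving April 16, 2117.
Now add 379 days from April 16, 2117.
April has 30 days, so 30 − 16 = 14 days remain after April 16, 2117; 379 − 14 = 365 left.
May 2117 has 31 days: 365 − 31 = 334 left.
June 2117 has 30 days: 334 − 30 = 304 left.
July 2117 has 31 days: 304 − 31 = 273 left.
August 2117 has 31 days: 273 − 31 = 242 left.
September 2117 has 30 days: 242 − 30 = 212 left.
October 2117 has 31 days: 212 − 31 = 181 left.
November 2117 has 30 days: 181 − 30 = 151 left.
December 2117 has 31 days: 151 − 31 = 120 left.
January 2118 has 31 days: 120 − 31 = 89 left.
February 2118 has 28 days (2118 is not a leap year): 89 − 28 = 61 left.
March 2118 has 31 days: 61 − 31 = 30 left.
30 days into April 2118 → April 30, 2118.

April 30, 2118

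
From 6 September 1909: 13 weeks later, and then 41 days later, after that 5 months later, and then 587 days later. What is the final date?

Advancing 13 weeks (= 91 days) from September 6, 1909:
September has 30 days, so 30 − 6 = 24 days remain after September 6, 1909; 91 − 24 = 67 left.
October 1909 has 31 days: 67 − 31 = 36 left.
November 1909 has 30 days: 36 − 30 = 6 left.
6 days into December 1909 → December 6, 1909.
Adding 41 days from December 6, 1909:
December has 31 days, so 31 − 6 = 25 days remain after December 6, 1909; 41 − 25 = 16 left.
16 days into January 1910 → January 16, 1910.
Advancing 5 months from January 16, 1910:
month 1 + 5 = 6 → June 1910.
Day 16 is valid in June, giving June 16, 1910.
Advancing 587 days from June 16, 1910:
June has 30 days, so 30 − 16 = 14 days remain after June 16, 1910; 587 − 14 = 573 left.
July 1910 has 31 days: 573 − 31 = 542 left.
August 1910 has 31 days: 542 − 31 = 511 left.
September 1910 has 30 days: 511 − 30 = 481 left.
October 1910 has 31 days: 481 − 31 = 450 left.
November 1910 has 30 days: 450 − 30 = 420 left.
December 1910 has 31 days: 420 − 31 = 389 left.
January 1911 has 31 days: 389 − 31 = 358 left.
February 1911 has 28 days (1911 is not a leap year): 358 − 28 = 330 left.
March 1911 has 31 days: 330 − 31 = 299 left.
April 1911 has 30 days: 299 − 30 = 269 left.
May 1911 has 31 days: 269 − 31 = 238 left.
June 1911 has 30 days: 238 − 30 = 208 left.
July 1911 has 31 days: 208 − 31 = 177 left.
August 1911 has 31 days: 177 − 31 = 146 left.
September 1911 has 30 days: 146 − 30 = 116 left.
October 1911 has 31 days: 116 − 31 = 85 left.
November 1911 has 30 days: 85 − 30 = 55 left.
December 1911 has 31 days: 55 − 31 = 24 left.
24 days into January 1912 → January 24, 1912.

January 24, 1912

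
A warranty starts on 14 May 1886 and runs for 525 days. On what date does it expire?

October 21, 1887

Advancing 525 days from May 14, 1886.
May has 31 days, so 31 − 14 = 17 days remain after May 14, 1886; 525 − 17 = 508 left.
June 1886 has 30 days: 508 − 30 = 478 left.
July 1886 has 31 days: 478 − 31 = 447 left.
August 1886 has 31 days: 447 − 31 = 416 left.
September 1886 has 30 days: 416 − 30 = 386 left.
October 1886 has 31 days: 386 − 31 = 355 left.
November 1886 has 30 days: 355 − 30 = 325 left.
December 1886 has 31 days: 325 − 31 = 294 left.
January 1887 has 31 days: 294 − 31 = 263 left.
February 1887 has 28 days (1887 is not a leap year): 263 − 28 = 235 left.
March 1887 has 31 days: 235 − 31 = 204 left.
April 1887 has 30 days: 204 − 30 = 174 left.
May 1887 has 31 days: 174 − 31 = 143 left.
June 1887 has 30 days: 143 − 30 = 113 left.
July 1887 has 31 days: 113 − 31 = 82 left.
August 1887 has 31 days: 82 − 31 = 51 left.
September 1887 has 30 days: 51 − 30 = 21 left.
21 days into October 1887 → October 21, 1887.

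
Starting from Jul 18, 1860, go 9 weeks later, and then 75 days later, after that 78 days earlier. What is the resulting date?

Counting forward 9 weeks (= 63 days) from July 18, 1860:
July has 31 days, so 31 − 18 = 13 days remain after July 18, 1860; 63 − 13 = 50 left.
August 1860 has 31 days: 50 − 31 = 19 left.
19 days into September 1860 → September 19, 1860.
Counting forward 75 days from September 19, 1860:
September has 30 days, so 30 − 19 = 11 days remain after September 19, 1860; 75 − 11 = 64 left.
October 1860 has 31 days: 64 − 31 = 33 left.
November 1860 has 30 days: 33 − 30 = 3 left.
3 days into December 1860 → December 3, 1860.
Subtracting 78 days from December 3, 1860:
Going back 3 days from December 3, 1860 reaches the end of the previous month; 78 − 3 = 75 left.
November 1860 has 30 days: 75 − 30 = 45 left.
October 1860 has 31 days: 45 − 31 = 14 left.
September 1860 has 30 days; 30 − 14 = 16 → September 16, 1860.

September 16, 1860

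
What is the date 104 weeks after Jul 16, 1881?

Adding 104 weeks = 728 days from July 16, 1881.
July has 31 days, so 31 − 16 = 15 days remain after July 16, 1881; 728 − 15 = 713 left.
August 1881 has 31 days: 713 − 31 = 682 left.
September 1881 has 30 days: 682 − 30 = 652 left.
October 1881 has 31 days: 652 − 31 = 621 left.
November 1881 has 30 days: 621 − 30 = 591 left.
December 1881 has 31 days: 591 − 31 = 560 left.
January 1882 has 31 days: 560 − 31 = 529 left.
February 1882 has 28 days (1882 is not a leap year): 529 − 28 = 501 left.
March 1882 has 31 days: 501 − 31 = 470 left.
April 1882 has 30 days: 470 − 30 = 440 left.
May 1882 has 31 days: 440 − 31 = 409 left.
June 1882 has 30 days: 409 − 30 = 379 left.
July 1882 has 31 days: 379 − 31 = 348 left.
August 1882 has 31 days: 348 − 31 = 317 left.
September 1882 has 30 days: 317 − 30 = 287 left.
October 1882 has 31 days: 287 − 31 = 256 left.
November 1882 has 30 days: 256 − 30 = 226 left.
December 1882 has 31 days: 226 − 31 = 195 left.
January 1883 has 31 days: 195 − 31 = 164 left.
February 1883 has 28 days (1883 is not a leap year): 164 − 28 = 136 left.
March 1883 has 31 days: 136 − 31 = 105 left.
April 1883 has 30 days: 105 − 30 = 75 left.
May 1883 has 31 days: 75 − 31 = 44 left.
June 1883 has 30 days: 44 − 30 = 14 left.
14 days into July 1883 → July 14, 1883.

July 14, 1883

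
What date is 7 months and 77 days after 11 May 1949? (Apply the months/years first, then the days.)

Adding 7 months and 77 days from May 11, 1949: first the month/year part, then the days.
month 5 + 7 = 12 → December 1949.
Day 11 is valid in December, giving December 11, 1949.
Now add 77 days from December 11, 1949.
December has 31 days, so 31 − 11 = 20 days remain after December 11, 1949; 77 − 20 = 57 left.
January 1950 has 31 days: 57 − 31 = 26 left.
26 days into February 1950 → February 26, 1950.

February 26, 1950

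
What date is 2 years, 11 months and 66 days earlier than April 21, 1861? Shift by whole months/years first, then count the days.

Going back 2 years, 11 months and 66 days from April 21, 1861: first the month/year part, then the days.
-2 years → 1859; month 4 − 11 = -7, which is month 5 of year 1858 → May 1858.
Day 21 is valid in May, giving May 21, 1858.
Now subtract 66 days from May 21, 1858.
Going back 21 days from May 21, 1858 reaches the end of the previous month; 66 − 21 = 45 left.
April 1858 has 30 days: 45 − 30 = 15 left.
March 1858 has 31 days; 31 − 15 = 16 → March 16, 1858.

March 16, 1858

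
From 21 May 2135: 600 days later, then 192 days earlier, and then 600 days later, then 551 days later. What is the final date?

Advancing 600 days from May 21, 2135:
May has 31 days, so 31 − 21 = 10 days remain after May 21, 2135; 600 − 10 = 590 left.
June 2135 has 30 days: 590 − 30 = 560 left.
July 2135 has 31 days: 560 − 31 = 529 left.
August 2135 has 31 days: 529 − 31 = 498 left.
September 2135 has 30 days: 498 − 30 = 468 left.
October 2135 has 31 days: 468 − 31 = 437 left.
November 2135 has 30 days: 437 − 30 = 407 left.
December 2135 has 31 days: 407 − 31 = 376 left.
January 2136 has 31 days: 376 − 31 = 345 left.
February 2136 has 29 days (2136 is a leap year): 345 − 29 = 316 left.
March 2136 has 31 days: 316 − 31 = 285 left.
April 2136 has 30 days: 285 − 30 = 255 left.
May 2136 has 31 days: 255 − 31 = 224 left.
June 2136 has 30 days: 224 − 30 = 194 left.
July 2136 has 31 days: 194 − 31 = 163 left.
August 2136 has 31 days: 163 − 31 = 132 left.
September 2136 has 30 days: 132 − 30 = 102 left.
October 2136 has 31 days: 102 − 31 = 71 left.
November 2136 has 30 days: 71 − 30 = 41 left.
December 2136 has 31 days: 41 − 31 = 10 left.
10 days into January 2137 → January 10, 2137.
Going back 192 days from January 10, 2137:
Going back 10 days from January 10, 2137 reaches the end of the previous month; 192 − 10 = 182 left.
December 2136 has 31 days: 182 − 31 = 151 left.
November 2136 has 30 days: 151 − 30 = 121 left.
October 2136 has 31 days: 121 − 31 = 90 left.
September 2136 has 30 days: 90 − 30 = 60 left.
August 2136 has 31 days: 60 − 31 = 29 left.
July 2136 has 31 days; 31 − 29 = 2 → July 2, 2136.
Adding 600 days from July 2, 2136:
July has 31 days, so 31 − 2 = 29 days remain after July 2, 2136; 600 − 29 = 571 left.
August 2136 has 31 days: 571 − 31 = 540 left.
September 2136 has 30 days: 540 − 30 = 510 left.
October 2136 has 31 days: 510 − 31 = 479 left.
November 2136 has 30 days: 479 − 30 = 449 left.
December 2136 has 31 days: 449 − 31 = 418 left.
January 2137 has 31 days: 418 − 31 = 387 left.
February 2137 has 28 days (2137 is not a leap year): 387 − 28 = 359 left.
March 2137 has 31 days: 359 − 31 = 328 left.
April 2137 has 30 days: 328 − 30 = 298 left.
May 2137 has 31 days: 298 − 31 = 267 left.
June 2137 has 30 days: 267 − 30 = 237 left.
July 2137 has 31 days: 237 − 31 = 206 left.
August 2137 has 31 days: 206 − 31 = 175 left.
September 2137 has 30 days: 175 − 30 = 145 left.
October 2137 has 31 days: 145 − 31 = 114 left.
November 2137 has 30 days: 114 − 30 = 84 left.
December 2137 has 31 days: 84 − 31 = 53 left.
January 2138 has 31 days: 53 − 31 = 22 left.
22 days into February 2138 → February 22, 2138.
Adding 551 days from February 22, 2138:
February has 28 days, so 28 − 22 = 6 days remain after February 22, 2138; 551 − 6 = 545 left.
March 2138 has 31 days: 545 − 31 = 514 left.
April 2138 has 30 days: 514 − 30 = 484 left.
May 2138 has 31 days: 484 − 31 = 453 left.
June 2138 has 30 days: 453 − 30 = 423 left.
July 2138 has 31 days: 423 − 31 = 392 left.
August 2138 has 31 days: 392 − 31 = 361 left.
September 2138 has 30 days: 361 − 30 = 331 left.
October 2138 has 31 days: 331 − 31 = 300 left.
November 2138 has 30 days: 300 − 30 = 270 left.
December 2138 has 31 days: 270 − 31 = 239 left.
January 2139 has 31 days: 239 − 31 = 208 left.
February 2139 has 28 days (2139 is not a leap year): 208 − 28 = 180 left.
March 2139 has 31 days: 180 − 31 = 149 left.
April 2139 has 30 days: 149 − 30 = 119 left.
May 2139 has 31 days: 119 − 31 = 88 left.
June 2139 has 30 days: 88 − 30 = 58 left.
July 2139 has 31 days: 58 − 31 = 27 left.
27 days into August 2139 → August 27, 2139.

August 27, 2139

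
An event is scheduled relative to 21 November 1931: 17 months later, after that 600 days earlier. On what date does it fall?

August 30, 1931

Advancing 17 months from November 21, 1931:
month 11 + 17 = 28, which is month 4 of year 1933 → April 1933.
Day 21 is valid in April, giving April 21, 1933.
Going back 600 days from April 21, 1933:
Going back 21 days from April 21, 1933 reaches the end of the previous month; 600 − 21 = 579 left.
March 1933 has 31 days: 579 − 31 = 548 left.
February 1933 has 28 days (1933 is not a leap year): 548 − 28 = 520 left.
January 1933 has 31 days: 520 − 31 = 489 left.
December 1932 has 31 days: 489 − 31 = 458 left.
November 1932 has 30 days: 458 − 30 = 428 left.
October 1932 has 31 days: 428 − 31 = 397 left.
September 1932 has 30 days: 397 − 30 = 367 left.
August 1932 has 31 days: 367 − 31 = 336 left.
July 1932 has 31 days: 336 − 31 = 305 left.
June 1932 has 30 days: 305 − 30 = 275 left.
May 1932 has 31 days: 275 − 31 = 244 left.
April 1932 has 30 days: 244 − 30 = 214 left.
March 1932 has 31 days: 214 − 31 = 183 left.
February 1932 has 29 days (1932 is a leap year): 183 − 29 = 154 left.
January 1932 has 31 days: 154 − 31 = 123 left.
December 1931 has 31 days: 123 − 31 = 92 left.
November 1931 has 30 days: 92 − 30 = 62 left.
October 1931 has 31 days: 62 − 31 = 31 left.
September 1931 has 30 days: 31 − 30 = 1 left.
August 1931 has 31 days; 31 − 1 = 30 → August 30, 1931.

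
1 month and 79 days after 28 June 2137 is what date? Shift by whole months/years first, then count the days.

Adding 1 month and 79 days from June 28, 2137: first the month/year part, then the days.
month 6 + 1 = 7 → July 2137.
Day 28 is valid in July, giving July 28, 2137.
Now add 79 days from July 28, 2137.
July has 31 days, so 31 − 28 = 3 days remain after July 28, 2137; 79 − 3 = 76 left.
August 2137 has 31 days: 76 − 31 = 45 left.
September 2137 has 30 days: 45 − 30 = 15 left.
15 days into October 2137 → October 15, 2137.

October 15, 2137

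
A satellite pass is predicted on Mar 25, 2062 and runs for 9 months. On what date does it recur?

Advancing 9 months from March 25, 2062.
month 3 + 9 = 12 → December 2062.
Day 25 is valid in December, giving December 25, 2062.

December 25, 2062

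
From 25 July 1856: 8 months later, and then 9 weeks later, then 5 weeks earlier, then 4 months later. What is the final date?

Advancing 8 months from July 25, 1856:
month 7 + 8 = 15, which is month 3 of year 1857 → March 1857.
Day 25 is valid in March, giving March 25, 1857.
Adding 9 weeks (= 63 days) from March 25, 1857:
March has 31 days, so 31 − 25 = 6 days remain after March 25, 1857; 63 − 6 = 57 left.
April 1857 has 30 days: 57 − 30 = 27 left.
27 days into May 1857 → May 27, 1857.
Going back 5 weeks (= 35 days) from May 27, 1857:
Going back 27 days from May 27, 1857 reaches the end of the previous month; 35 − 27 = 8 left.
April 1857 has 30 days; 30 − 8 = 22 → April 22, 1857.
Counting forward 4 months from April 22, 1857:
month 4 + 4 = 8 → August 1857.
Day 22 is valid in August, giving August 22, 1857.

August 22, 1857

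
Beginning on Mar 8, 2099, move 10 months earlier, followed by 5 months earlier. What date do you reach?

Counting back 10 months from March 8, 2099:
month 3 − 10 = -7, which is month 5 of year 2098 → May 2098.
Day 8 is valid in May, giving May 8, 2098.
Counting back 5 months from May 8, 2098:
month 5 − 5 = 0, which is month 12 of year 2097 → December 2097.
Day 8 is valid in December, giving December 8, 2097.

December 8, 2097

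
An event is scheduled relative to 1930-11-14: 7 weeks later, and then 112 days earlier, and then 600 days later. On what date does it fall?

Adding 7 weeks (= 49 days) from November 14, 1930:
November has 30 days, so 30 − 14 = 16 days remain after November 14, 1930; 49 − 16 = 33 left.
December 1930 has 31 days: 33 − 31 = 2 left.
2 days into January 1931 → January 2, 1931.
Going back 112 days from January 2, 1931:
Going back 2 days from January 2, 1931 reaches the end of the previous month; 112 − 2 = 110 left.
December 1930 has 31 days: 110 − 31 = 79 left.
November 1930 has 30 days: 79 − 30 = 49 left.
October 1930 has 31 days: 49 − 31 = 18 left.
September 1930 has 30 days; 30 − 18 = 12 → September 12, 1930.
Advancing 600 days from September 12, 1930:
September has 30 days, so 30 − 12 = 18 days remain after September 12, 1930; 600 − 18 = 582 left.
October 1930 has 31 days: 582 − 31 = 551 left.
November 1930 has 30 days: 551 − 30 = 521 left.
December 1930 has 31 days: 521 − 31 = 490 left.
January 1931 has 31 days: 490 − 31 = 459 left.
February 1931 has 28 days (1931 is not a leap year): 459 − 28 = 431 left.
March 1931 has 31 days: 431 − 31 = 400 left.
April 1931 has 30 days: 400 − 30 = 370 left.
May 1931 has 31 days: 370 − 31 = 339 left.
June 1931 has 30 days: 339 − 30 = 309 left.
July 1931 has 31 days: 309 − 31 = 278 left.
August 1931 has 31 days: 278 − 31 = 247 left.
September 1931 has 30 days: 247 − 30 = 217 left.
October 1931 has 31 days: 217 − 31 = 186 left.
November 1931 has 30 days: 186 − 30 = 156 left.
December 1931 has 31 days: 156 − 31 = 125 left.
January 1932 has 31 days: 125 − 31 = 94 left.
February 1932 has 29 days (1932 is a leap year): 94 − 29 = 65 left.
March 1932 has 31 days: 65 − 31 = 34 left.
April 1932 has 30 days: 34 − 30 = 4 left.
4 days into May 1932 → May 4, 1932.

May 4, 1932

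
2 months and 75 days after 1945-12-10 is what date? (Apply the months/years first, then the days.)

April 26, 1946

Advancing 2 months and 75 days from December 10, 1945: first the month/year part, then the days.
month 12 + 2 = 14, which is month 2 of year 1946 → February 1946.
Day 10 is valid in February, giving February 10, 1946.
Now add 75 days from February 10, 1946.
February has 28 days, so 28 − 10 = 18 days remain after February 10, 1946; 75 − 18 = 57 left.
March 1946 has 31 days: 57 − 31 = 26 left.
26 days into April 1946 → April 26, 1946.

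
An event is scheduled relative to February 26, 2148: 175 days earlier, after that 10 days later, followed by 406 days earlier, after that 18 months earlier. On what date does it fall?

February 4, 2145

Counting back 175 days from February 26, 2148:
Going back 26 days from February 26, 2148 reaches the end of the previous month; 175 − 26 = 149 left.
January 2148 has 31 days: 149 − 31 = 118 left.
December 2147 has 31 days: 118 − 31 = 87 left.
November 2147 has 30 days: 87 − 30 = 57 left.
October 2147 has 31 days: 57 − 31 = 26 left.
September 2147 has 30 days; 30 − 26 = 4 → September 4, 2147.
Advancing 10 days from September 4, 2147:
September has 30 days; 4 + 10 = 14, still in September.
Going back 406 days from September 14, 2147:
Going back 14 days from September 14, 2147 reaches the end of the previous month; 406 − 14 = 392 left.
August 2147 has 31 days: 392 − 31 = 361 left.
July 2147 has 31 days: 361 − 31 = 330 left.
June 2147 has 30 days: 330 − 30 = 300 left.
May 2147 has 31 days: 300 − 31 = 269 left.
April 2147 has 30 days: 269 − 30 = 239 left.
March 2147 has 31 days: 239 − 31 = 208 left.
February 2147 has 28 days (2147 is not a leap year): 208 − 28 = 180 left.
January 2147 has 31 days: 180 − 31 = 149 left.
December 2146 has 31 days: 149 − 31 = 118 left.
November 2146 has 30 days: 118 − 30 = 88 left.
October 2146 has 31 days: 88 − 31 = 57 left.
September 2146 has 30 days: 57 − 30 = 27 left.
August 2146 has 31 days; 31 − 27 = 4 → August 4, 2146.
Counting back 18 months from August 4, 2146:
month 8 − 18 = -10, which is month 2 of year 2145 → February 2145.
Day 4 is valid in February, giving February 4, 2145.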